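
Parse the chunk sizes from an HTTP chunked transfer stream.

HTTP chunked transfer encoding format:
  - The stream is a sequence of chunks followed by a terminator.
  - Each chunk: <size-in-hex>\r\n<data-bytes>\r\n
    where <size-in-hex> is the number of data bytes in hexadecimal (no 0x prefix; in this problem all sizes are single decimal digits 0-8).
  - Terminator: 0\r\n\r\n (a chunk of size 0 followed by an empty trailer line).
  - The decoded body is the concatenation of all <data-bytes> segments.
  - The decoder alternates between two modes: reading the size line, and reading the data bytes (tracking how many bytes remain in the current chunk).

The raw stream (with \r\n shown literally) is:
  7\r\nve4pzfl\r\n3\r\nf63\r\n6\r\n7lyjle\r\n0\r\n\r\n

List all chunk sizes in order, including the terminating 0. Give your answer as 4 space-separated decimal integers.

Chunk 1: stream[0..1]='7' size=0x7=7, data at stream[3..10]='ve4pzfl' -> body[0..7], body so far='ve4pzfl'
Chunk 2: stream[12..13]='3' size=0x3=3, data at stream[15..18]='f63' -> body[7..10], body so far='ve4pzflf63'
Chunk 3: stream[20..21]='6' size=0x6=6, data at stream[23..29]='7lyjle' -> body[10..16], body so far='ve4pzflf637lyjle'
Chunk 4: stream[31..32]='0' size=0 (terminator). Final body='ve4pzflf637lyjle' (16 bytes)

Answer: 7 3 6 0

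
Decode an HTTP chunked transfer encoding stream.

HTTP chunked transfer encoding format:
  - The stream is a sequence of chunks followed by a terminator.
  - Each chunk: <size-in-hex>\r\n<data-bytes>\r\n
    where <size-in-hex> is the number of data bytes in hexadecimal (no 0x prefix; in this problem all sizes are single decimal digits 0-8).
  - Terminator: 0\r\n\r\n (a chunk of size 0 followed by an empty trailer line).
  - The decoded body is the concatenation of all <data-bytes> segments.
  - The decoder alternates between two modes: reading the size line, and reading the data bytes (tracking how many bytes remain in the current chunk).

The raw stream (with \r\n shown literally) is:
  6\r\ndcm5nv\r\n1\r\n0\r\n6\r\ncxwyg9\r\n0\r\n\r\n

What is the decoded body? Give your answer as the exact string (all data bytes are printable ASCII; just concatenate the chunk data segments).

Chunk 1: stream[0..1]='6' size=0x6=6, data at stream[3..9]='dcm5nv' -> body[0..6], body so far='dcm5nv'
Chunk 2: stream[11..12]='1' size=0x1=1, data at stream[14..15]='0' -> body[6..7], body so far='dcm5nv0'
Chunk 3: stream[17..18]='6' size=0x6=6, data at stream[20..26]='cxwyg9' -> body[7..13], body so far='dcm5nv0cxwyg9'
Chunk 4: stream[28..29]='0' size=0 (terminator). Final body='dcm5nv0cxwyg9' (13 bytes)

Answer: dcm5nv0cxwyg9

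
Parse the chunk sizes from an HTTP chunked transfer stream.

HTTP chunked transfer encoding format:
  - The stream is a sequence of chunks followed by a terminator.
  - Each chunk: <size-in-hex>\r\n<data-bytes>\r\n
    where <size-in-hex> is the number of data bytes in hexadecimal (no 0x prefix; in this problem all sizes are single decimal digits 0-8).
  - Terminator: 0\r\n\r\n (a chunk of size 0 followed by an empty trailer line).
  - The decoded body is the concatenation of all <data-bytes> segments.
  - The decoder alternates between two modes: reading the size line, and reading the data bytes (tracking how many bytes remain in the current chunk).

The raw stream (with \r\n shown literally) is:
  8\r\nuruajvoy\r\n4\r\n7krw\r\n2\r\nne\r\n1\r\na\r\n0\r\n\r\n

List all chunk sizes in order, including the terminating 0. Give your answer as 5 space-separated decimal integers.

Answer: 8 4 2 1 0

Derivation:
Chunk 1: stream[0..1]='8' size=0x8=8, data at stream[3..11]='uruajvoy' -> body[0..8], body so far='uruajvoy'
Chunk 2: stream[13..14]='4' size=0x4=4, data at stream[16..20]='7krw' -> body[8..12], body so far='uruajvoy7krw'
Chunk 3: stream[22..23]='2' size=0x2=2, data at stream[25..27]='ne' -> body[12..14], body so far='uruajvoy7krwne'
Chunk 4: stream[29..30]='1' size=0x1=1, data at stream[32..33]='a' -> body[14..15], body so far='uruajvoy7krwnea'
Chunk 5: stream[35..36]='0' size=0 (terminator). Final body='uruajvoy7krwnea' (15 bytes)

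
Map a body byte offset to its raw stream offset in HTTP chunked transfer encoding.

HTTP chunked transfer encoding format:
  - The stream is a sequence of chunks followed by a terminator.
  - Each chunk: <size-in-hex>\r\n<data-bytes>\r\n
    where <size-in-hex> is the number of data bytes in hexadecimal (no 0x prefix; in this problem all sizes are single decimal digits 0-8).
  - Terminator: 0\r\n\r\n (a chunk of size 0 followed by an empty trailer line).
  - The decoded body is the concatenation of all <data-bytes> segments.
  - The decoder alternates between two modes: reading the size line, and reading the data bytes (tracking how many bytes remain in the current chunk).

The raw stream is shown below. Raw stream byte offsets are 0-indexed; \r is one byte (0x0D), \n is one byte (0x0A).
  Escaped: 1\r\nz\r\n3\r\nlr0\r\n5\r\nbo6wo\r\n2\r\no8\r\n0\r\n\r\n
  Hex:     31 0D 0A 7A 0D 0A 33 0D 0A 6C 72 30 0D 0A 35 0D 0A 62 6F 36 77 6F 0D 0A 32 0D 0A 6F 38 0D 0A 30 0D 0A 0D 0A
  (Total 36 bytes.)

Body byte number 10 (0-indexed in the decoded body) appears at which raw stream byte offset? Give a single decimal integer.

Chunk 1: stream[0..1]='1' size=0x1=1, data at stream[3..4]='z' -> body[0..1], body so far='z'
Chunk 2: stream[6..7]='3' size=0x3=3, data at stream[9..12]='lr0' -> body[1..4], body so far='zlr0'
Chunk 3: stream[14..15]='5' size=0x5=5, data at stream[17..22]='bo6wo' -> body[4..9], body so far='zlr0bo6wo'
Chunk 4: stream[24..25]='2' size=0x2=2, data at stream[27..29]='o8' -> body[9..11], body so far='zlr0bo6woo8'
Chunk 5: stream[31..32]='0' size=0 (terminator). Final body='zlr0bo6woo8' (11 bytes)
Body byte 10 at stream offset 28

Answer: 28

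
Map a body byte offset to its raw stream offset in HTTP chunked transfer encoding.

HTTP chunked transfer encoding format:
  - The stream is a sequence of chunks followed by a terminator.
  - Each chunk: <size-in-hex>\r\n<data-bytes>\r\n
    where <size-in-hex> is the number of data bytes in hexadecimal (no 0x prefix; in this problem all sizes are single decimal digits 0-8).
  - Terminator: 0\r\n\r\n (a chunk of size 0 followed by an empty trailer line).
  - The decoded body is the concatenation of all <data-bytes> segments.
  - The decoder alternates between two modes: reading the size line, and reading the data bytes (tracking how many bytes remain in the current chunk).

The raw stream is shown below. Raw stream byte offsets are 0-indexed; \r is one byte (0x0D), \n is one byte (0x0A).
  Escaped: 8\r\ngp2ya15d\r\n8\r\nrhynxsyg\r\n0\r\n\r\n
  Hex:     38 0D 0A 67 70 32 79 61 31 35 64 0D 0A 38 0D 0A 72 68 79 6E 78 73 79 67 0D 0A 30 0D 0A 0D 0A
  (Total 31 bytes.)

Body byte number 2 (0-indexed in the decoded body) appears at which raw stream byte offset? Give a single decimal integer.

Answer: 5

Derivation:
Chunk 1: stream[0..1]='8' size=0x8=8, data at stream[3..11]='gp2ya15d' -> body[0..8], body so far='gp2ya15d'
Chunk 2: stream[13..14]='8' size=0x8=8, data at stream[16..24]='rhynxsyg' -> body[8..16], body so far='gp2ya15drhynxsyg'
Chunk 3: stream[26..27]='0' size=0 (terminator). Final body='gp2ya15drhynxsyg' (16 bytes)
Body byte 2 at stream offset 5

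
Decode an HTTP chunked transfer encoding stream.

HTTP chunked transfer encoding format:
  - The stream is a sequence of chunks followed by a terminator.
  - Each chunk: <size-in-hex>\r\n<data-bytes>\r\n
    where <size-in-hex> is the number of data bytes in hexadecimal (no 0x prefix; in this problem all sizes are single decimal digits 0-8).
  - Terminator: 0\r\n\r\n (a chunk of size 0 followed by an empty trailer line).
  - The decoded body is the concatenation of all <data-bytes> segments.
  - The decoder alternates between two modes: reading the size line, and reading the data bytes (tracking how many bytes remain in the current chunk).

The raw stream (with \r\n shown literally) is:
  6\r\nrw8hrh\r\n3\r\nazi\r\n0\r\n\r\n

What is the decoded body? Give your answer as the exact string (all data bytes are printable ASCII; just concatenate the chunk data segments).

Chunk 1: stream[0..1]='6' size=0x6=6, data at stream[3..9]='rw8hrh' -> body[0..6], body so far='rw8hrh'
Chunk 2: stream[11..12]='3' size=0x3=3, data at stream[14..17]='azi' -> body[6..9], body so far='rw8hrhazi'
Chunk 3: stream[19..20]='0' size=0 (terminator). Final body='rw8hrhazi' (9 bytes)

Answer: rw8hrhazi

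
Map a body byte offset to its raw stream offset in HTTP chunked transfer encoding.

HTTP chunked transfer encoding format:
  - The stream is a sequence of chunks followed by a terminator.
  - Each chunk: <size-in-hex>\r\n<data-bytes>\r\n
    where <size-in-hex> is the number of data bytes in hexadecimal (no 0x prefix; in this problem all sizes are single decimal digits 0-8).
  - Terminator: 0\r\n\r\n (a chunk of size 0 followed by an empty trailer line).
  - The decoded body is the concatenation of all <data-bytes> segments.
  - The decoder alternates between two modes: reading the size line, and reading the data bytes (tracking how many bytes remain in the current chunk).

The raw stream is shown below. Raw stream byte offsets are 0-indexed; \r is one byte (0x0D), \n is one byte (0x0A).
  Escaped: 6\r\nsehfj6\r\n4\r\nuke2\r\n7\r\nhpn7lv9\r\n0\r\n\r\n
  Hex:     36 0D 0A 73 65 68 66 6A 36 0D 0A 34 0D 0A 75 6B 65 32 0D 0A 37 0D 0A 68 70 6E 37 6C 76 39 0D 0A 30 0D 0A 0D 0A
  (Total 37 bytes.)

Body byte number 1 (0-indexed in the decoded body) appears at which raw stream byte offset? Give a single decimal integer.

Answer: 4

Derivation:
Chunk 1: stream[0..1]='6' size=0x6=6, data at stream[3..9]='sehfj6' -> body[0..6], body so far='sehfj6'
Chunk 2: stream[11..12]='4' size=0x4=4, data at stream[14..18]='uke2' -> body[6..10], body so far='sehfj6uke2'
Chunk 3: stream[20..21]='7' size=0x7=7, data at stream[23..30]='hpn7lv9' -> body[10..17], body so far='sehfj6uke2hpn7lv9'
Chunk 4: stream[32..33]='0' size=0 (terminator). Final body='sehfj6uke2hpn7lv9' (17 bytes)
Body byte 1 at stream offset 4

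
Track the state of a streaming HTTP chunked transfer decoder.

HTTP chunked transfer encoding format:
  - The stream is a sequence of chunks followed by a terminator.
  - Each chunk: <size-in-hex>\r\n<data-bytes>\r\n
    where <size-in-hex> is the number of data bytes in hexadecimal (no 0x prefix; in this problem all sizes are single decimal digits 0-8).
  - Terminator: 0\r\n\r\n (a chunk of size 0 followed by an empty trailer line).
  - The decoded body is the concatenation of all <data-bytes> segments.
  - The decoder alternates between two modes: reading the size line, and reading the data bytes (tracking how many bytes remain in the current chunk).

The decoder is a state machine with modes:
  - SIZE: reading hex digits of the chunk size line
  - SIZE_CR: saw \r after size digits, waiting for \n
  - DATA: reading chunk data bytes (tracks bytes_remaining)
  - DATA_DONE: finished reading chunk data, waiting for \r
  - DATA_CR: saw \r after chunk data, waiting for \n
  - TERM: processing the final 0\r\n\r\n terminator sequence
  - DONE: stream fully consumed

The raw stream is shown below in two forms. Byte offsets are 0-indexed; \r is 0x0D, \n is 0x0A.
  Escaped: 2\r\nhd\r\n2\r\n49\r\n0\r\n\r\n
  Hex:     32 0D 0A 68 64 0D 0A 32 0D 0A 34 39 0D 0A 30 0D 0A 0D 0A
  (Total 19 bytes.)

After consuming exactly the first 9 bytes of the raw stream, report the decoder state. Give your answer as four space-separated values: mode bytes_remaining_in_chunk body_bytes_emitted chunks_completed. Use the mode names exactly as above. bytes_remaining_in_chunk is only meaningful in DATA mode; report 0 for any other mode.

Answer: SIZE_CR 0 2 1

Derivation:
Byte 0 = '2': mode=SIZE remaining=0 emitted=0 chunks_done=0
Byte 1 = 0x0D: mode=SIZE_CR remaining=0 emitted=0 chunks_done=0
Byte 2 = 0x0A: mode=DATA remaining=2 emitted=0 chunks_done=0
Byte 3 = 'h': mode=DATA remaining=1 emitted=1 chunks_done=0
Byte 4 = 'd': mode=DATA_DONE remaining=0 emitted=2 chunks_done=0
Byte 5 = 0x0D: mode=DATA_CR remaining=0 emitted=2 chunks_done=0
Byte 6 = 0x0A: mode=SIZE remaining=0 emitted=2 chunks_done=1
Byte 7 = '2': mode=SIZE remaining=0 emitted=2 chunks_done=1
Byte 8 = 0x0D: mode=SIZE_CR remaining=0 emitted=2 chunks_done=1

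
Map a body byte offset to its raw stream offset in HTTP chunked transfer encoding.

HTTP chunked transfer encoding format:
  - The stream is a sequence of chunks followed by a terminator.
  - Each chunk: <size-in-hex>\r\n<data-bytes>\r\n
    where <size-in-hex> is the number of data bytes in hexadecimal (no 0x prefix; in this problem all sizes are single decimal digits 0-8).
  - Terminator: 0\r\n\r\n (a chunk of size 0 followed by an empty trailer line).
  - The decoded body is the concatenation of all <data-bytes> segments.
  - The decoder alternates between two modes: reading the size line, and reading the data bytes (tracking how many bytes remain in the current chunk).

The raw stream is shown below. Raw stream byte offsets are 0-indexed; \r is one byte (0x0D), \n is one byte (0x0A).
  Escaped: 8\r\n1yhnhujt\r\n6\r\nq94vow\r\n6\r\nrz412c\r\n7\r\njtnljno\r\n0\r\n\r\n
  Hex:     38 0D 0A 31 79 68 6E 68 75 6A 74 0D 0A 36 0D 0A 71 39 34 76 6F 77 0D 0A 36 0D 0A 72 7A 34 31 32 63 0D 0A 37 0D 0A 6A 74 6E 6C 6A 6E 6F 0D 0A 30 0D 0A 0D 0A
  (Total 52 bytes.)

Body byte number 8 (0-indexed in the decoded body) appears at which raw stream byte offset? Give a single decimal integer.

Chunk 1: stream[0..1]='8' size=0x8=8, data at stream[3..11]='1yhnhujt' -> body[0..8], body so far='1yhnhujt'
Chunk 2: stream[13..14]='6' size=0x6=6, data at stream[16..22]='q94vow' -> body[8..14], body so far='1yhnhujtq94vow'
Chunk 3: stream[24..25]='6' size=0x6=6, data at stream[27..33]='rz412c' -> body[14..20], body so far='1yhnhujtq94vowrz412c'
Chunk 4: stream[35..36]='7' size=0x7=7, data at stream[38..45]='jtnljno' -> body[20..27], body so far='1yhnhujtq94vowrz412cjtnljno'
Chunk 5: stream[47..48]='0' size=0 (terminator). Final body='1yhnhujtq94vowrz412cjtnljno' (27 bytes)
Body byte 8 at stream offset 16

Answer: 16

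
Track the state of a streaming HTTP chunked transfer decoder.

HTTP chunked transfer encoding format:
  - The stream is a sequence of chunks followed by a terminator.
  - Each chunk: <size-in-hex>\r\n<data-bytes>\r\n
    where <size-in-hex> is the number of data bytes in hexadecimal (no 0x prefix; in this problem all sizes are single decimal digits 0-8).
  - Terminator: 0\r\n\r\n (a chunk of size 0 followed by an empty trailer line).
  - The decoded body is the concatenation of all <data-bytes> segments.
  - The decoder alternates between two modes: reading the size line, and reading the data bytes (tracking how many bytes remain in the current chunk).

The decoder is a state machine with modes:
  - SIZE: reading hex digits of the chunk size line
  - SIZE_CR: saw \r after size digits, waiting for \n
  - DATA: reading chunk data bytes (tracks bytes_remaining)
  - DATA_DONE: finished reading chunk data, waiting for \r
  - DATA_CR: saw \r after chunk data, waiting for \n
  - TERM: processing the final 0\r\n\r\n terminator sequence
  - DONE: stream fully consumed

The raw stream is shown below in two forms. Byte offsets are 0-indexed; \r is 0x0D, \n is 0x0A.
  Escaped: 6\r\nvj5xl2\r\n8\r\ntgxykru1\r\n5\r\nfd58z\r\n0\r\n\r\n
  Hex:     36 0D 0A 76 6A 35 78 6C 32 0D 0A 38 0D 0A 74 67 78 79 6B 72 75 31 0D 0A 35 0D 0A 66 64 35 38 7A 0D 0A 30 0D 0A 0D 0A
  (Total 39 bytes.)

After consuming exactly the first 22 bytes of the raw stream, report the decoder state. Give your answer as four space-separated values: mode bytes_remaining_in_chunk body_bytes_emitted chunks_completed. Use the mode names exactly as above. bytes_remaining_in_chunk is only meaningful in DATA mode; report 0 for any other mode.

Byte 0 = '6': mode=SIZE remaining=0 emitted=0 chunks_done=0
Byte 1 = 0x0D: mode=SIZE_CR remaining=0 emitted=0 chunks_done=0
Byte 2 = 0x0A: mode=DATA remaining=6 emitted=0 chunks_done=0
Byte 3 = 'v': mode=DATA remaining=5 emitted=1 chunks_done=0
Byte 4 = 'j': mode=DATA remaining=4 emitted=2 chunks_done=0
Byte 5 = '5': mode=DATA remaining=3 emitted=3 chunks_done=0
Byte 6 = 'x': mode=DATA remaining=2 emitted=4 chunks_done=0
Byte 7 = 'l': mode=DATA remaining=1 emitted=5 chunks_done=0
Byte 8 = '2': mode=DATA_DONE remaining=0 emitted=6 chunks_done=0
Byte 9 = 0x0D: mode=DATA_CR remaining=0 emitted=6 chunks_done=0
Byte 10 = 0x0A: mode=SIZE remaining=0 emitted=6 chunks_done=1
Byte 11 = '8': mode=SIZE remaining=0 emitted=6 chunks_done=1
Byte 12 = 0x0D: mode=SIZE_CR remaining=0 emitted=6 chunks_done=1
Byte 13 = 0x0A: mode=DATA remaining=8 emitted=6 chunks_done=1
Byte 14 = 't': mode=DATA remaining=7 emitted=7 chunks_done=1
Byte 15 = 'g': mode=DATA remaining=6 emitted=8 chunks_done=1
Byte 16 = 'x': mode=DATA remaining=5 emitted=9 chunks_done=1
Byte 17 = 'y': mode=DATA remaining=4 emitted=10 chunks_done=1
Byte 18 = 'k': mode=DATA remaining=3 emitted=11 chunks_done=1
Byte 19 = 'r': mode=DATA remaining=2 emitted=12 chunks_done=1
Byte 20 = 'u': mode=DATA remaining=1 emitted=13 chunks_done=1
Byte 21 = '1': mode=DATA_DONE remaining=0 emitted=14 chunks_done=1

Answer: DATA_DONE 0 14 1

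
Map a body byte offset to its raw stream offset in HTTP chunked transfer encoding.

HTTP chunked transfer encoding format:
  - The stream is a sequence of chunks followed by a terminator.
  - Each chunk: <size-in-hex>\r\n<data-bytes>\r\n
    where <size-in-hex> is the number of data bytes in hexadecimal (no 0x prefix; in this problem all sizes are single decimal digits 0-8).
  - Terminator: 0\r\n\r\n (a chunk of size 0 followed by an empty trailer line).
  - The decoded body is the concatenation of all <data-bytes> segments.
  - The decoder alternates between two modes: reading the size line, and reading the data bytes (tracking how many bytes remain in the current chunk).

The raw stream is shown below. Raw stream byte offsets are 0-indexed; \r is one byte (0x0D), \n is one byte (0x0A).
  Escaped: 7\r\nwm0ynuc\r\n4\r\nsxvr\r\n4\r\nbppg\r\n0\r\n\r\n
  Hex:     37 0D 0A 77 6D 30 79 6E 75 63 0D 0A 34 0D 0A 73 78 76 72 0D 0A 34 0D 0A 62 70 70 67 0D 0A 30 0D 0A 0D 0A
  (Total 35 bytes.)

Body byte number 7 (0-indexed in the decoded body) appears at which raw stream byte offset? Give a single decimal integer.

Chunk 1: stream[0..1]='7' size=0x7=7, data at stream[3..10]='wm0ynuc' -> body[0..7], body so far='wm0ynuc'
Chunk 2: stream[12..13]='4' size=0x4=4, data at stream[15..19]='sxvr' -> body[7..11], body so far='wm0ynucsxvr'
Chunk 3: stream[21..22]='4' size=0x4=4, data at stream[24..28]='bppg' -> body[11..15], body so far='wm0ynucsxvrbppg'
Chunk 4: stream[30..31]='0' size=0 (terminator). Final body='wm0ynucsxvrbppg' (15 bytes)
Body byte 7 at stream offset 15

Answer: 15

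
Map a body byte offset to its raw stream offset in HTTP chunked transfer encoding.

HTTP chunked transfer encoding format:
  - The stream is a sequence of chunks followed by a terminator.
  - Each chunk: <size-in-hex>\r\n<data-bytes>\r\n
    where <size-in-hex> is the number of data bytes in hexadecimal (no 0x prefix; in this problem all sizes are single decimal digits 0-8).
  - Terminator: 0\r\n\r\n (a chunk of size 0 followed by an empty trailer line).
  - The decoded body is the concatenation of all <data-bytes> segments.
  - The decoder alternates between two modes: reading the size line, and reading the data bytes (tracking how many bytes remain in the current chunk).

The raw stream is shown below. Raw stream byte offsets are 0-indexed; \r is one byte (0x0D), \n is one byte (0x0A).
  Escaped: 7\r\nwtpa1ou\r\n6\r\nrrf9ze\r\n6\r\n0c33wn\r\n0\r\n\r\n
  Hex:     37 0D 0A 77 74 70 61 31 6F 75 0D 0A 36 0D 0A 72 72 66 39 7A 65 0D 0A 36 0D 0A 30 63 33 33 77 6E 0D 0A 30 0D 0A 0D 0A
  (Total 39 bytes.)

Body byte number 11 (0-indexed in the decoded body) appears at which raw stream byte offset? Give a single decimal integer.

Chunk 1: stream[0..1]='7' size=0x7=7, data at stream[3..10]='wtpa1ou' -> body[0..7], body so far='wtpa1ou'
Chunk 2: stream[12..13]='6' size=0x6=6, data at stream[15..21]='rrf9ze' -> body[7..13], body so far='wtpa1ourrf9ze'
Chunk 3: stream[23..24]='6' size=0x6=6, data at stream[26..32]='0c33wn' -> body[13..19], body so far='wtpa1ourrf9ze0c33wn'
Chunk 4: stream[34..35]='0' size=0 (terminator). Final body='wtpa1ourrf9ze0c33wn' (19 bytes)
Body byte 11 at stream offset 19

Answer: 19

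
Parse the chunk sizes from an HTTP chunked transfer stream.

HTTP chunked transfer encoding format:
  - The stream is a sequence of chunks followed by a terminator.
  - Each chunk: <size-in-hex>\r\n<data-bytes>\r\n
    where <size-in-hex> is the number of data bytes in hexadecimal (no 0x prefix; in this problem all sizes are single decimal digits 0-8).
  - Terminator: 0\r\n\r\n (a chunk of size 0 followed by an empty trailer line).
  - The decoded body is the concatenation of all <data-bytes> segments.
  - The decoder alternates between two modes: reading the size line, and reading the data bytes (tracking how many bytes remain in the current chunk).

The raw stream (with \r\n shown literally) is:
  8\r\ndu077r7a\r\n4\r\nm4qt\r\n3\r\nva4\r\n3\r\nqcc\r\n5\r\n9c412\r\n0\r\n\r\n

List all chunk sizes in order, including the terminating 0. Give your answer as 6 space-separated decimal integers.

Answer: 8 4 3 3 5 0

Derivation:
Chunk 1: stream[0..1]='8' size=0x8=8, data at stream[3..11]='du077r7a' -> body[0..8], body so far='du077r7a'
Chunk 2: stream[13..14]='4' size=0x4=4, data at stream[16..20]='m4qt' -> body[8..12], body so far='du077r7am4qt'
Chunk 3: stream[22..23]='3' size=0x3=3, data at stream[25..28]='va4' -> body[12..15], body so far='du077r7am4qtva4'
Chunk 4: stream[30..31]='3' size=0x3=3, data at stream[33..36]='qcc' -> body[15..18], body so far='du077r7am4qtva4qcc'
Chunk 5: stream[38..39]='5' size=0x5=5, data at stream[41..46]='9c412' -> body[18..23], body so far='du077r7am4qtva4qcc9c412'
Chunk 6: stream[48..49]='0' size=0 (terminator). Final body='du077r7am4qtva4qcc9c412' (23 bytes)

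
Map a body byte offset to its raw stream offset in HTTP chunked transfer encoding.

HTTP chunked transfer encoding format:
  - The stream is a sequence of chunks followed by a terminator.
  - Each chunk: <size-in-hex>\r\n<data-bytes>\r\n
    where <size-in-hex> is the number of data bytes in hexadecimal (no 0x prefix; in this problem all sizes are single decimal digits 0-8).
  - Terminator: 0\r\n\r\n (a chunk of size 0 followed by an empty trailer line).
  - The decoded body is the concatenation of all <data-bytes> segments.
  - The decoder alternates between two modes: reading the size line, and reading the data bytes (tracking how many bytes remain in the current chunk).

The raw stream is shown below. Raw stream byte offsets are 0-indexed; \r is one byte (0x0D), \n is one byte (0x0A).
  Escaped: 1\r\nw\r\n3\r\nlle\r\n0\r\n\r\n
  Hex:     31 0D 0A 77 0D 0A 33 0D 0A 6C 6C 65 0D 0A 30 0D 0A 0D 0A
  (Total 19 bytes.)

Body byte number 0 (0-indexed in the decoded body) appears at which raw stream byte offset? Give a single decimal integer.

Chunk 1: stream[0..1]='1' size=0x1=1, data at stream[3..4]='w' -> body[0..1], body so far='w'
Chunk 2: stream[6..7]='3' size=0x3=3, data at stream[9..12]='lle' -> body[1..4], body so far='wlle'
Chunk 3: stream[14..15]='0' size=0 (terminator). Final body='wlle' (4 bytes)
Body byte 0 at stream offset 3

Answer: 3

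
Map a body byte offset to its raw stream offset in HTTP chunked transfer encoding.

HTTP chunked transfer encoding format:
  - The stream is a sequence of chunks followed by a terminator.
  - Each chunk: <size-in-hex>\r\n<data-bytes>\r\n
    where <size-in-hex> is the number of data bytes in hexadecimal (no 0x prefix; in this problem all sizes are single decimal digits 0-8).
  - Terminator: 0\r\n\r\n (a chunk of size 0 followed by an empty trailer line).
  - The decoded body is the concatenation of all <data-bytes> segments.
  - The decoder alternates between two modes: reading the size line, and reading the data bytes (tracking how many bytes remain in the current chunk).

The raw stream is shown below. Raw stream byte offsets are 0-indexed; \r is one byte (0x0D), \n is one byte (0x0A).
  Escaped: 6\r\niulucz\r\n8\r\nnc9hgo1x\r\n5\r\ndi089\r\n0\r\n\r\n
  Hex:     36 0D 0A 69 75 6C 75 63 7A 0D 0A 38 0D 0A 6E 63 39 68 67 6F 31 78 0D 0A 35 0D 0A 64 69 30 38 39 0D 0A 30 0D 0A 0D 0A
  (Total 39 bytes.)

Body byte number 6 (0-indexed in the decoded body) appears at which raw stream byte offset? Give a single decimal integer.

Answer: 14

Derivation:
Chunk 1: stream[0..1]='6' size=0x6=6, data at stream[3..9]='iulucz' -> body[0..6], body so far='iulucz'
Chunk 2: stream[11..12]='8' size=0x8=8, data at stream[14..22]='nc9hgo1x' -> body[6..14], body so far='iulucznc9hgo1x'
Chunk 3: stream[24..25]='5' size=0x5=5, data at stream[27..32]='di089' -> body[14..19], body so far='iulucznc9hgo1xdi089'
Chunk 4: stream[34..35]='0' size=0 (terminator). Final body='iulucznc9hgo1xdi089' (19 bytes)
Body byte 6 at stream offset 14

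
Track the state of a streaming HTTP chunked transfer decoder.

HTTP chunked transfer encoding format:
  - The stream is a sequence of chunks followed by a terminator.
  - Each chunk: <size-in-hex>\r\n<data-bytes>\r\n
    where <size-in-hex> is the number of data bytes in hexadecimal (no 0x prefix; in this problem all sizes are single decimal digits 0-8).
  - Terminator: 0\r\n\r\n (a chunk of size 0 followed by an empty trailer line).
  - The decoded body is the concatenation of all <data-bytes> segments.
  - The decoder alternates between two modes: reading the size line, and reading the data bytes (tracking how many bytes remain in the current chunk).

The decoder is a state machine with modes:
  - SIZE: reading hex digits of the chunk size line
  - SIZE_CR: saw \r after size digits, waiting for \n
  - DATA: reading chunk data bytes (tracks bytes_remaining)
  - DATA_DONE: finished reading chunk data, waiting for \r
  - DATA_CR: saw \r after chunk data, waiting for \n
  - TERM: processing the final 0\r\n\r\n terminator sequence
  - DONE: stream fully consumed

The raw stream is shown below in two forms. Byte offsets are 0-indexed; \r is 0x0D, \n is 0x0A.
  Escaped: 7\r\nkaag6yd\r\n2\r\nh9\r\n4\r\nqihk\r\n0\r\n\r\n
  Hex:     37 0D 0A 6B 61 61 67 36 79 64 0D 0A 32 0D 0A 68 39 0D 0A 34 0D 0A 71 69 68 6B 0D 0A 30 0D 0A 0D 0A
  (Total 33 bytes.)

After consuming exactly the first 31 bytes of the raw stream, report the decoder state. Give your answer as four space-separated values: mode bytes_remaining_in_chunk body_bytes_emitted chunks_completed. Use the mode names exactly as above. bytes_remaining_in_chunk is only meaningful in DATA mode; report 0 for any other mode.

Answer: TERM 0 13 3

Derivation:
Byte 0 = '7': mode=SIZE remaining=0 emitted=0 chunks_done=0
Byte 1 = 0x0D: mode=SIZE_CR remaining=0 emitted=0 chunks_done=0
Byte 2 = 0x0A: mode=DATA remaining=7 emitted=0 chunks_done=0
Byte 3 = 'k': mode=DATA remaining=6 emitted=1 chunks_done=0
Byte 4 = 'a': mode=DATA remaining=5 emitted=2 chunks_done=0
Byte 5 = 'a': mode=DATA remaining=4 emitted=3 chunks_done=0
Byte 6 = 'g': mode=DATA remaining=3 emitted=4 chunks_done=0
Byte 7 = '6': mode=DATA remaining=2 emitted=5 chunks_done=0
Byte 8 = 'y': mode=DATA remaining=1 emitted=6 chunks_done=0
Byte 9 = 'd': mode=DATA_DONE remaining=0 emitted=7 chunks_done=0
Byte 10 = 0x0D: mode=DATA_CR remaining=0 emitted=7 chunks_done=0
Byte 11 = 0x0A: mode=SIZE remaining=0 emitted=7 chunks_done=1
Byte 12 = '2': mode=SIZE remaining=0 emitted=7 chunks_done=1
Byte 13 = 0x0D: mode=SIZE_CR remaining=0 emitted=7 chunks_done=1
Byte 14 = 0x0A: mode=DATA remaining=2 emitted=7 chunks_done=1
Byte 15 = 'h': mode=DATA remaining=1 emitted=8 chunks_done=1
Byte 16 = '9': mode=DATA_DONE remaining=0 emitted=9 chunks_done=1
Byte 17 = 0x0D: mode=DATA_CR remaining=0 emitted=9 chunks_done=1
Byte 18 = 0x0A: mode=SIZE remaining=0 emitted=9 chunks_done=2
Byte 19 = '4': mode=SIZE remaining=0 emitted=9 chunks_done=2
Byte 20 = 0x0D: mode=SIZE_CR remaining=0 emitted=9 chunks_done=2
Byte 21 = 0x0A: mode=DATA remaining=4 emitted=9 chunks_done=2
Byte 22 = 'q': mode=DATA remaining=3 emitted=10 chunks_done=2
Byte 23 = 'i': mode=DATA remaining=2 emitted=11 chunks_done=2
Byte 24 = 'h': mode=DATA remaining=1 emitted=12 chunks_done=2
Byte 25 = 'k': mode=DATA_DONE remaining=0 emitted=13 chunks_done=2
Byte 26 = 0x0D: mode=DATA_CR remaining=0 emitted=13 chunks_done=2
Byte 27 = 0x0A: mode=SIZE remaining=0 emitted=13 chunks_done=3
Byte 28 = '0': mode=SIZE remaining=0 emitted=13 chunks_done=3
Byte 29 = 0x0D: mode=SIZE_CR remaining=0 emitted=13 chunks_done=3
Byte 30 = 0x0A: mode=TERM remaining=0 emitted=13 chunks_done=3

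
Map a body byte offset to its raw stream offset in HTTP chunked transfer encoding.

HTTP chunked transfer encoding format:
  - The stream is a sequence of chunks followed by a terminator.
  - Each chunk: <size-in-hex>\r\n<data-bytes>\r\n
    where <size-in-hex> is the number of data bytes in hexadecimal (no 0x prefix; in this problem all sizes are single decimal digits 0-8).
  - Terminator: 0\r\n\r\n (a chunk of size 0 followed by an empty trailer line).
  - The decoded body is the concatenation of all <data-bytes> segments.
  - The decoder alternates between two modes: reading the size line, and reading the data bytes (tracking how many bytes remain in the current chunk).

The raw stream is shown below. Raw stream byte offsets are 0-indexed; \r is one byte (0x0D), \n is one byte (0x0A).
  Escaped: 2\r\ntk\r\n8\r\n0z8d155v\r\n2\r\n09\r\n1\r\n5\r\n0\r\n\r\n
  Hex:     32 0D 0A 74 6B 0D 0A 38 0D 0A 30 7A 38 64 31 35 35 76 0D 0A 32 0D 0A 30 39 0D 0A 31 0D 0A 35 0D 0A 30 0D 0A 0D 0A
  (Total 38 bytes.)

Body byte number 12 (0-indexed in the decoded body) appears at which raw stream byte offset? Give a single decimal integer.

Answer: 30

Derivation:
Chunk 1: stream[0..1]='2' size=0x2=2, data at stream[3..5]='tk' -> body[0..2], body so far='tk'
Chunk 2: stream[7..8]='8' size=0x8=8, data at stream[10..18]='0z8d155v' -> body[2..10], body so far='tk0z8d155v'
Chunk 3: stream[20..21]='2' size=0x2=2, data at stream[23..25]='09' -> body[10..12], body so far='tk0z8d155v09'
Chunk 4: stream[27..28]='1' size=0x1=1, data at stream[30..31]='5' -> body[12..13], body so far='tk0z8d155v095'
Chunk 5: stream[33..34]='0' size=0 (terminator). Final body='tk0z8d155v095' (13 bytes)
Body byte 12 at stream offset 30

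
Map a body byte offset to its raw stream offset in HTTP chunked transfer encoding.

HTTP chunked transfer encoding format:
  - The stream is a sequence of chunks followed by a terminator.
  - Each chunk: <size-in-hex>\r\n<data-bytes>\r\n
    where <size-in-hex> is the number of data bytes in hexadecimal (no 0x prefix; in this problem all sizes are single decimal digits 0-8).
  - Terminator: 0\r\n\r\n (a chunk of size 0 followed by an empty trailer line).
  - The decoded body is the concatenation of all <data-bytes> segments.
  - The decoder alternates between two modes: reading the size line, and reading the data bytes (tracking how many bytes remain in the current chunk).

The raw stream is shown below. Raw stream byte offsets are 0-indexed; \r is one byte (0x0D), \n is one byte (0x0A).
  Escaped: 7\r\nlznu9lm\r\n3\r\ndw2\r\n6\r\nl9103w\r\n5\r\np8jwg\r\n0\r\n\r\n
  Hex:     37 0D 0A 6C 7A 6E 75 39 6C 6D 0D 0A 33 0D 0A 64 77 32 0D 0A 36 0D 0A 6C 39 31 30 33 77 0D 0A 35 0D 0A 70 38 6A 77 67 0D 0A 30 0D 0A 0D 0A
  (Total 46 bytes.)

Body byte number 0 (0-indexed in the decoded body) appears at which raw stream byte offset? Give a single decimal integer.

Chunk 1: stream[0..1]='7' size=0x7=7, data at stream[3..10]='lznu9lm' -> body[0..7], body so far='lznu9lm'
Chunk 2: stream[12..13]='3' size=0x3=3, data at stream[15..18]='dw2' -> body[7..10], body so far='lznu9lmdw2'
Chunk 3: stream[20..21]='6' size=0x6=6, data at stream[23..29]='l9103w' -> body[10..16], body so far='lznu9lmdw2l9103w'
Chunk 4: stream[31..32]='5' size=0x5=5, data at stream[34..39]='p8jwg' -> body[16..21], body so far='lznu9lmdw2l9103wp8jwg'
Chunk 5: stream[41..42]='0' size=0 (terminator). Final body='lznu9lmdw2l9103wp8jwg' (21 bytes)
Body byte 0 at stream offset 3

Answer: 3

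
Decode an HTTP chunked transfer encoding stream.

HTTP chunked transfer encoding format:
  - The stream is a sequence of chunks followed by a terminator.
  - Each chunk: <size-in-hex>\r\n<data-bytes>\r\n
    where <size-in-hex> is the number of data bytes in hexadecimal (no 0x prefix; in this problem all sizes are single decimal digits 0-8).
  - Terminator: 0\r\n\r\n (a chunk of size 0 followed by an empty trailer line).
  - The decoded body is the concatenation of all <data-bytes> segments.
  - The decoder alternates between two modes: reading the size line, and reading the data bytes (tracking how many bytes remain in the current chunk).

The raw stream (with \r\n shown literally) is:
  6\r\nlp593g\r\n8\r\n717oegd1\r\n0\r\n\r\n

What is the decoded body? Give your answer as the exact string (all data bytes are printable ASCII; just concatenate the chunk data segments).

Chunk 1: stream[0..1]='6' size=0x6=6, data at stream[3..9]='lp593g' -> body[0..6], body so far='lp593g'
Chunk 2: stream[11..12]='8' size=0x8=8, data at stream[14..22]='717oegd1' -> body[6..14], body so far='lp593g717oegd1'
Chunk 3: stream[24..25]='0' size=0 (terminator). Final body='lp593g717oegd1' (14 bytes)

Answer: lp593g717oegd1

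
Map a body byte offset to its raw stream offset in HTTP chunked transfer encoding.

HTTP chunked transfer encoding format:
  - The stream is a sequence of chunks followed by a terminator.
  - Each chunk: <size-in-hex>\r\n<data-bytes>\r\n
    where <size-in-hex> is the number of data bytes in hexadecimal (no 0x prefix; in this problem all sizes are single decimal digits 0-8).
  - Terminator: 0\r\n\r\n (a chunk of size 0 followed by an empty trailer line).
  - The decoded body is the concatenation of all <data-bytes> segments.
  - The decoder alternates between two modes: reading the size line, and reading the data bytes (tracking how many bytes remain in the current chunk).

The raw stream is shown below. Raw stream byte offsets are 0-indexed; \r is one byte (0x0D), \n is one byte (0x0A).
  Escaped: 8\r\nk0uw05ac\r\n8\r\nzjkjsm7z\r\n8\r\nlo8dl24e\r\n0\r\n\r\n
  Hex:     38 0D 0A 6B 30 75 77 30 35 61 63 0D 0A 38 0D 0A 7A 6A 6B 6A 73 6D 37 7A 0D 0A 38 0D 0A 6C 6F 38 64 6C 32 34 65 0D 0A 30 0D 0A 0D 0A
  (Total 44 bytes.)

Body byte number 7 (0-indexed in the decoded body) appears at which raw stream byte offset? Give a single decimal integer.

Chunk 1: stream[0..1]='8' size=0x8=8, data at stream[3..11]='k0uw05ac' -> body[0..8], body so far='k0uw05ac'
Chunk 2: stream[13..14]='8' size=0x8=8, data at stream[16..24]='zjkjsm7z' -> body[8..16], body so far='k0uw05aczjkjsm7z'
Chunk 3: stream[26..27]='8' size=0x8=8, data at stream[29..37]='lo8dl24e' -> body[16..24], body so far='k0uw05aczjkjsm7zlo8dl24e'
Chunk 4: stream[39..40]='0' size=0 (terminator). Final body='k0uw05aczjkjsm7zlo8dl24e' (24 bytes)
Body byte 7 at stream offset 10

Answer: 10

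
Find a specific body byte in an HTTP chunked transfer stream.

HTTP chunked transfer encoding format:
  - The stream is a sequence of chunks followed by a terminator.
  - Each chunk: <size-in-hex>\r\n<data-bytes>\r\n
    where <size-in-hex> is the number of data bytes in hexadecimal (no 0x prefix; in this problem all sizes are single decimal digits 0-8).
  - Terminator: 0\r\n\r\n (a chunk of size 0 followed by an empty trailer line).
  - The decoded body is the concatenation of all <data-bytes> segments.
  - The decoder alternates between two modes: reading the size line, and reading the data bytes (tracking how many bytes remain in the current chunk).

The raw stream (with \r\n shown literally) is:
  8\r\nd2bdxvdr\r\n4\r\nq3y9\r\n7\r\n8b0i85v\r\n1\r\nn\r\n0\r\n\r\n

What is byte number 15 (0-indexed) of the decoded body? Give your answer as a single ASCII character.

Answer: i

Derivation:
Chunk 1: stream[0..1]='8' size=0x8=8, data at stream[3..11]='d2bdxvdr' -> body[0..8], body so far='d2bdxvdr'
Chunk 2: stream[13..14]='4' size=0x4=4, data at stream[16..20]='q3y9' -> body[8..12], body so far='d2bdxvdrq3y9'
Chunk 3: stream[22..23]='7' size=0x7=7, data at stream[25..32]='8b0i85v' -> body[12..19], body so far='d2bdxvdrq3y98b0i85v'
Chunk 4: stream[34..35]='1' size=0x1=1, data at stream[37..38]='n' -> body[19..20], body so far='d2bdxvdrq3y98b0i85vn'
Chunk 5: stream[40..41]='0' size=0 (terminator). Final body='d2bdxvdrq3y98b0i85vn' (20 bytes)
Body byte 15 = 'i'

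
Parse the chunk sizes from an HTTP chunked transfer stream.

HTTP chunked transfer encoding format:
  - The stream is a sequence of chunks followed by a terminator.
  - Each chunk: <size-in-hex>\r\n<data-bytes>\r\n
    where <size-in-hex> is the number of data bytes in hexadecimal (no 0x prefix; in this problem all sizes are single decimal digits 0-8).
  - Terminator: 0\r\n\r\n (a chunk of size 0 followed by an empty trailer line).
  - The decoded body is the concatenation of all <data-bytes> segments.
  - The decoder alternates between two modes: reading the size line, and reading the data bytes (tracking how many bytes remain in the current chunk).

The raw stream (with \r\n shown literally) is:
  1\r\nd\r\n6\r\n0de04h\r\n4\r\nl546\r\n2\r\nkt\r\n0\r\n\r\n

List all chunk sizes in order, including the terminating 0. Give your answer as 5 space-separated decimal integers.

Chunk 1: stream[0..1]='1' size=0x1=1, data at stream[3..4]='d' -> body[0..1], body so far='d'
Chunk 2: stream[6..7]='6' size=0x6=6, data at stream[9..15]='0de04h' -> body[1..7], body so far='d0de04h'
Chunk 3: stream[17..18]='4' size=0x4=4, data at stream[20..24]='l546' -> body[7..11], body so far='d0de04hl546'
Chunk 4: stream[26..27]='2' size=0x2=2, data at stream[29..31]='kt' -> body[11..13], body so far='d0de04hl546kt'
Chunk 5: stream[33..34]='0' size=0 (terminator). Final body='d0de04hl546kt' (13 bytes)

Answer: 1 6 4 2 0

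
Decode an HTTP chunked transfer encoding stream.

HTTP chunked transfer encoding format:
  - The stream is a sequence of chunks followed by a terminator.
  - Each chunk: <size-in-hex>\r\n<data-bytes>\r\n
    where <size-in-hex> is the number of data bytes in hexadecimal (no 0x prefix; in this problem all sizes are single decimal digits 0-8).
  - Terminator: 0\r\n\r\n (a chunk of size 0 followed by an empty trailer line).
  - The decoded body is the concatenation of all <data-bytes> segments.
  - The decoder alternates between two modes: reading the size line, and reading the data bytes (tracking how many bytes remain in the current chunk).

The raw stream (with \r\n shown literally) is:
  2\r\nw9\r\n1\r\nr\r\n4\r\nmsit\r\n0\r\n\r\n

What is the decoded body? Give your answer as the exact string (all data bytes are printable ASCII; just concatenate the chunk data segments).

Answer: w9rmsit

Derivation:
Chunk 1: stream[0..1]='2' size=0x2=2, data at stream[3..5]='w9' -> body[0..2], body so far='w9'
Chunk 2: stream[7..8]='1' size=0x1=1, data at stream[10..11]='r' -> body[2..3], body so far='w9r'
Chunk 3: stream[13..14]='4' size=0x4=4, data at stream[16..20]='msit' -> body[3..7], body so far='w9rmsit'
Chunk 4: stream[22..23]='0' size=0 (terminator). Final body='w9rmsit' (7 bytes)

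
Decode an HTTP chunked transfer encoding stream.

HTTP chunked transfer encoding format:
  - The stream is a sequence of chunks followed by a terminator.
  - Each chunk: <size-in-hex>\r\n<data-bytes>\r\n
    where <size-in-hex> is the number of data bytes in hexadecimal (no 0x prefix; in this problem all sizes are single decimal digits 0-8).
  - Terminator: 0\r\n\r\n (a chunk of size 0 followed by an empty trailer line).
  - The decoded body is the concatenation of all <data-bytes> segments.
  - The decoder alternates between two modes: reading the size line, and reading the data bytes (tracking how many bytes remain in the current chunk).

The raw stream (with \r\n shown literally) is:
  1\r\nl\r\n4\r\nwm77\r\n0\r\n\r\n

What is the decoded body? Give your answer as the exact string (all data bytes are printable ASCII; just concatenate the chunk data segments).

Chunk 1: stream[0..1]='1' size=0x1=1, data at stream[3..4]='l' -> body[0..1], body so far='l'
Chunk 2: stream[6..7]='4' size=0x4=4, data at stream[9..13]='wm77' -> body[1..5], body so far='lwm77'
Chunk 3: stream[15..16]='0' size=0 (terminator). Final body='lwm77' (5 bytes)

Answer: lwm77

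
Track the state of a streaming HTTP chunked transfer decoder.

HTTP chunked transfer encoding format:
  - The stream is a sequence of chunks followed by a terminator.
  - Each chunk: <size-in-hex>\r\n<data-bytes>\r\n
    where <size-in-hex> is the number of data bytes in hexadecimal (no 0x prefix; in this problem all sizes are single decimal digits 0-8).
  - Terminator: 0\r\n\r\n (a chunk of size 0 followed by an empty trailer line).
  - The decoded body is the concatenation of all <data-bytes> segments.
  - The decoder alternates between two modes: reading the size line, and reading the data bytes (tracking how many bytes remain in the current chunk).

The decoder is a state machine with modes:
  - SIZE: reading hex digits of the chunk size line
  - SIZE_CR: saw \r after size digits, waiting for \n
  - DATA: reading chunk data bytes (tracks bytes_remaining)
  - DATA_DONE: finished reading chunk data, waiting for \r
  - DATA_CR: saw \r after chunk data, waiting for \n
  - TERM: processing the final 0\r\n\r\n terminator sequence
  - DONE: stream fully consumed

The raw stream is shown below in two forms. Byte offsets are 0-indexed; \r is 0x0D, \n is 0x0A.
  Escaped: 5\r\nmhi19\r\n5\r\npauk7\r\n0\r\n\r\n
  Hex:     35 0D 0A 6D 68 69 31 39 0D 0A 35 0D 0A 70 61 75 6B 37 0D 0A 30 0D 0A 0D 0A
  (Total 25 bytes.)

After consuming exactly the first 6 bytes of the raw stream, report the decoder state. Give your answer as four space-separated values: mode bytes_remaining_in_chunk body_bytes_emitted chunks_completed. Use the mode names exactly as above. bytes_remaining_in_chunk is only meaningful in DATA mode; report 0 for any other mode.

Byte 0 = '5': mode=SIZE remaining=0 emitted=0 chunks_done=0
Byte 1 = 0x0D: mode=SIZE_CR remaining=0 emitted=0 chunks_done=0
Byte 2 = 0x0A: mode=DATA remaining=5 emitted=0 chunks_done=0
Byte 3 = 'm': mode=DATA remaining=4 emitted=1 chunks_done=0
Byte 4 = 'h': mode=DATA remaining=3 emitted=2 chunks_done=0
Byte 5 = 'i': mode=DATA remaining=2 emitted=3 chunks_done=0

Answer: DATA 2 3 0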